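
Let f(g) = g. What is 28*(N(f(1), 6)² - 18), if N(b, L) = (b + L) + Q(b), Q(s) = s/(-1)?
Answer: 504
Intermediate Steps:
Q(s) = -s (Q(s) = s*(-1) = -s)
N(b, L) = L (N(b, L) = (b + L) - b = (L + b) - b = L)
28*(N(f(1), 6)² - 18) = 28*(6² - 18) = 28*(36 - 18) = 28*18 = 504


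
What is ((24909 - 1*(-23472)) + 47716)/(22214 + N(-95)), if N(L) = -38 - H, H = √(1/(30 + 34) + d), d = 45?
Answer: 136387012608/31473595583 + 768776*√2881/31473595583 ≈ 4.3347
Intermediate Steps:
H = √2881/8 (H = √(1/(30 + 34) + 45) = √(1/64 + 45) = √(2881/64) = √2881/8 ≈ 6.7094)
N(L) = -38 - √2881/8
((24909 - 1*(-23472)) + 47716)/(22214 + N(-95)) = ((24909 - 1*(-23472)) + 47716)/(22214 + (-38 - √2881/8)) = ((24909 + 23472) + 47716)/(22176 - √2881/8) = (48381 + 47716)/(22176 - √2881/8) = 96097/(22176 - √2881/8)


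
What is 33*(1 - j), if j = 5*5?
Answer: -792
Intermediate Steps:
j = 25
33*(1 - j) = 33*(1 - 1*25) = 33*(1 - 25) = 33*(-24) = -792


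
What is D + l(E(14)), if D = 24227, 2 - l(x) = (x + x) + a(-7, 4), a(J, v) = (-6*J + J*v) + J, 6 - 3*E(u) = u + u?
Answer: 72710/3 ≈ 24237.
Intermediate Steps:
E(u) = 2 - 2*u/3 (E(u) = 2 - (u + u)/3 = 2 - 2*u/3)
a(J, v) = -5*J + J*v
l(x) = -5 - 2*x (l(x) = 2 - ((x + x) - 7*(-5 + 4)) = 2 - (2*x - 7*(-1)) = 2 - (2*x + 7) = 2 - (7 + 2*x) = 2 + (-7 - 2*x) = -5 - 2*x)
D + l(E(14)) = 24227 + (-5 - 2*(2 - ⅔*14)) = 24227 + (-5 - 2*(2 - 28/3)) = 24227 + (-5 - 2*(-22/3)) = 24227 + (-5 + 44/3) = 24227 + 29/3 = 72710/3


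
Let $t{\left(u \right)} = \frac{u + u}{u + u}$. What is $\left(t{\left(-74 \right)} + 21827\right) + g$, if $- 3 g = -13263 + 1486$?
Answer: $\frac{77261}{3} \approx 25754.0$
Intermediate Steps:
$t{\left(u \right)} = 1$ ($t{\left(u \right)} = \frac{2 u}{2 u} = 2 u \frac{1}{2 u} = 1$)
$g = \frac{11777}{3}$ ($g = - \frac{-13263 + 1486}{3} = \left(- \frac{1}{3}\right) \left(-11777\right) = \frac{11777}{3} \approx 3925.7$)
$\left(t{\left(-74 \right)} + 21827\right) + g = \left(1 + 21827\right) + \frac{11777}{3} = 21828 + \frac{11777}{3} = \frac{77261}{3}$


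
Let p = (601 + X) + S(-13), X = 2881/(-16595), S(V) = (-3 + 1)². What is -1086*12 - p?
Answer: -226303134/16595 ≈ -13637.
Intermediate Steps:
S(V) = 4 (S(V) = (-2)² = 4)
X = -2881/16595 (X = 2881*(-1/16595) = -2881/16595 ≈ -0.17361)
p = 10037094/16595 (p = (601 - 2881/16595) + 4 = 9970714/16595 + 4 = 10037094/16595 ≈ 604.83)
-1086*12 - p = -1086*12 - 1*10037094/16595 = -13032 - 10037094/16595 = -226303134/16595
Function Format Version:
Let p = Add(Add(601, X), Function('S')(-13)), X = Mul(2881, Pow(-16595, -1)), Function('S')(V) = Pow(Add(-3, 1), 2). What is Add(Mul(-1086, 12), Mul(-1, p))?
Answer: Rational(-226303134, 16595) ≈ -13637.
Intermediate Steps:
Function('S')(V) = 4 (Function('S')(V) = Pow(-2, 2) = 4)
X = Rational(-2881, 16595) (X = Mul(2881, Rational(-1, 16595)) = Rational(-2881, 16595) ≈ -0.17361)
p = Rational(10037094, 16595) (p = Add(Add(601, Rational(-2881, 16595)), 4) = Add(Rational(9970714, 16595), 4) = Rational(10037094, 16595) ≈ 604.83)
Add(Mul(-1086, 12), Mul(-1, p)) = Add(Mul(-1086, 12), Mul(-1, Rational(10037094, 16595))) = Add(-13032, Rational(-10037094, 16595)) = Rational(-226303134, 16595)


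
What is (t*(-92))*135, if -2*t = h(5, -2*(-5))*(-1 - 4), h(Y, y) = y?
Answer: -310500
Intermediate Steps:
t = 25 (t = -(-2*(-5))*(-1 - 4)/2 = -5*(-5) = -½*(-50) = 25)
(t*(-92))*135 = (25*(-92))*135 = -2300*135 = -310500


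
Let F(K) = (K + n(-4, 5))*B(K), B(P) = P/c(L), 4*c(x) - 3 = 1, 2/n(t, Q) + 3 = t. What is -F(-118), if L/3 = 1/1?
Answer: -97704/7 ≈ -13958.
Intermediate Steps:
n(t, Q) = 2/(-3 + t)
L = 3 (L = 3/1 = 3*1 = 3)
c(x) = 1 (c(x) = ¾ + (¼)*1 = ¾ + ¼ = 1)
B(P) = P (B(P) = P/1 = P*1 = P)
F(K) = K*(-2/7 + K) (F(K) = (K + 2/(-3 - 4))*K = (K + 2/(-7))*K = (K + 2*(-⅐))*K = (K - 2/7)*K = (-2/7 + K)*K = K*(-2/7 + K))
-F(-118) = -(-118)*(-2 + 7*(-118))/7 = -(-118)*(-2 - 826)/7 = -(-118)*(-828)/7 = -1*97704/7 = -97704/7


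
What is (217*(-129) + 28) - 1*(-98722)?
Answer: 70757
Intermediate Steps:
(217*(-129) + 28) - 1*(-98722) = (-27993 + 28) + 98722 = -27965 + 98722 = 70757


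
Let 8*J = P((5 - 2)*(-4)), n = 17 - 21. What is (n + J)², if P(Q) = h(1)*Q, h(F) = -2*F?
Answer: 1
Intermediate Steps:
n = -4
P(Q) = -2*Q (P(Q) = (-2*1)*Q = -2*Q)
J = 3 (J = (-2*(5 - 2)*(-4))/8 = (-6*(-4))/8 = (-2*(-12))/8 = (⅛)*24 = 3)
(n + J)² = (-4 + 3)² = (-1)² = 1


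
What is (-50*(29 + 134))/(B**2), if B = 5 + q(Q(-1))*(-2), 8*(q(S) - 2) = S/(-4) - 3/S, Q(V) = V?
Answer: -2086400/9 ≈ -2.3182e+5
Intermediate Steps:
q(S) = 2 - 3/(8*S) - S/32 (q(S) = 2 + (S/(-4) - 3/S)/8 = 2 + (S*(-1/4) - 3/S)/8 = 2 + (-S/4 - 3/S)/8 = 2 + (-3/S - S/4)/8 = 2 + (-3/(8*S) - S/32) = 2 - 3/(8*S) - S/32)
B = 3/16 (B = 5 + (2 - 3/8/(-1) - 1/32*(-1))*(-2) = 5 + (2 - 3/8*(-1) + 1/32)*(-2) = 5 + (2 + 3/8 + 1/32)*(-2) = 5 + (77/32)*(-2) = 5 - 77/16 = 3/16 ≈ 0.18750)
(-50*(29 + 134))/(B**2) = (-50*(29 + 134))/((3/16)**2) = (-50*163)/(9/256) = -8150*256/9 = -2086400/9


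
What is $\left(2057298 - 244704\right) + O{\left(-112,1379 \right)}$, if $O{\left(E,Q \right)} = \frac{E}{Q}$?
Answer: $\frac{357081002}{197} \approx 1.8126 \cdot 10^{6}$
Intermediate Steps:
$\left(2057298 - 244704\right) + O{\left(-112,1379 \right)} = \left(2057298 - 244704\right) - \frac{112}{1379} = \left(2057298 - 244704\right) - \frac{16}{197} = 1812594 - \frac{16}{197} = \frac{357081002}{197}$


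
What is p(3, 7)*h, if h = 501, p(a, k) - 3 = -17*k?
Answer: -58116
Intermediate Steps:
p(a, k) = 3 - 17*k
p(3, 7)*h = (3 - 17*7)*501 = (3 - 119)*501 = -116*501 = -58116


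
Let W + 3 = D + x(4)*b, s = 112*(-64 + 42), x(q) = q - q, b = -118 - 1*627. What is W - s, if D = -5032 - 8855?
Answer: -11426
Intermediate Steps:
b = -745 (b = -118 - 627 = -745)
x(q) = 0
D = -13887
s = -2464 (s = 112*(-22) = -2464)
W = -13890 (W = -3 + (-13887 + 0*(-745)) = -3 + (-13887 + 0) = -3 - 13887 = -13890)
W - s = -13890 - 1*(-2464) = -13890 + 2464 = -11426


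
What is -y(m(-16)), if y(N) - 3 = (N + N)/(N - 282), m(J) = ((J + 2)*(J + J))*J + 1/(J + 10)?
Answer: -220121/44701 ≈ -4.9243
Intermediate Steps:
m(J) = 1/(10 + J) + 2*J²*(2 + J) (m(J) = ((2 + J)*(2*J))*J + 1/(10 + J) = (2*J*(2 + J))*J + 1/(10 + J) = 2*J²*(2 + J) + 1/(10 + J) = 1/(10 + J) + 2*J²*(2 + J))
y(N) = 3 + 2*N/(-282 + N) (y(N) = 3 + (N + N)/(N - 282) = 3 + (2*N)/(-282 + N) = 3 + 2*N/(-282 + N))
-y(m(-16)) = -(-846 + 5*((1 + 2*(-16)⁴ + 24*(-16)³ + 40*(-16)²)/(10 - 16)))/(-282 + (1 + 2*(-16)⁴ + 24*(-16)³ + 40*(-16)²)/(10 - 16)) = -(-846 + 5*((1 + 2*65536 + 24*(-4096) + 40*256)/(-6)))/(-282 + (1 + 2*65536 + 24*(-4096) + 40*256)/(-6)) = -(-846 + 5*(-(1 + 131072 - 98304 + 10240)/6))/(-282 - (1 + 131072 - 98304 + 10240)/6) = -(-846 + 5*(-⅙*43009))/(-282 - ⅙*43009) = -(-846 + 5*(-43009/6))/(-282 - 43009/6) = -(-846 - 215045/6)/(-44701/6) = -(-6)*(-220121)/(44701*6) = -1*220121/44701 = -220121/44701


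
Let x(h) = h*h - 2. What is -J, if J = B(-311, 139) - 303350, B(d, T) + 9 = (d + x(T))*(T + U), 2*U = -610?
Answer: 3458687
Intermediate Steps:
U = -305 (U = (1/2)*(-610) = -305)
x(h) = -2 + h**2 (x(h) = h**2 - 2 = -2 + h**2)
B(d, T) = -9 + (-305 + T)*(-2 + d + T**2) (B(d, T) = -9 + (d + (-2 + T**2))*(T - 305) = -9 + (-2 + d + T**2)*(-305 + T) = -9 + (-305 + T)*(-2 + d + T**2))
J = -3458687 (J = (601 - 305*(-311) - 305*139**2 + 139*(-311) + 139*(-2 + 139**2)) - 303350 = (601 + 94855 - 305*19321 - 43229 + 139*(-2 + 19321)) - 303350 = (601 + 94855 - 5892905 - 43229 + 139*19319) - 303350 = (601 + 94855 - 5892905 - 43229 + 2685341) - 303350 = -3155337 - 303350 = -3458687)
-J = -1*(-3458687) = 3458687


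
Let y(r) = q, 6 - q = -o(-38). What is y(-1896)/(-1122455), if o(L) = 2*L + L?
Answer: 108/1122455 ≈ 9.6218e-5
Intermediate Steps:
o(L) = 3*L
q = -108 (q = 6 - (-1)*3*(-38) = 6 - (-1)*(-114) = 6 - 1*114 = 6 - 114 = -108)
y(r) = -108
y(-1896)/(-1122455) = -108/(-1122455) = -108*(-1/1122455) = 108/1122455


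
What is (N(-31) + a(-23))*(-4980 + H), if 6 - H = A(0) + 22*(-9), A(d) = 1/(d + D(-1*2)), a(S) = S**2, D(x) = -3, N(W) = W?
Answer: -2378282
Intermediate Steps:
A(d) = 1/(-3 + d) (A(d) = 1/(d - 3) = 1/(-3 + d))
H = 613/3 (H = 6 - (1/(-3 + 0) + 22*(-9)) = 6 - (1/(-3) - 198) = 6 - (-1/3 - 198) = 6 - 1*(-595/3) = 6 + 595/3 = 613/3 ≈ 204.33)
(N(-31) + a(-23))*(-4980 + H) = (-31 + (-23)**2)*(-4980 + 613/3) = (-31 + 529)*(-14327/3) = 498*(-14327/3) = -2378282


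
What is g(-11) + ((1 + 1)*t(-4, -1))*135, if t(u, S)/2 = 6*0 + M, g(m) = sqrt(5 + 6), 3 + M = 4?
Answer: 540 + sqrt(11) ≈ 543.32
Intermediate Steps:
M = 1 (M = -3 + 4 = 1)
g(m) = sqrt(11)
t(u, S) = 2 (t(u, S) = 2*(6*0 + 1) = 2*(0 + 1) = 2*1 = 2)
g(-11) + ((1 + 1)*t(-4, -1))*135 = sqrt(11) + ((1 + 1)*2)*135 = sqrt(11) + (2*2)*135 = sqrt(11) + 4*135 = sqrt(11) + 540 = 540 + sqrt(11)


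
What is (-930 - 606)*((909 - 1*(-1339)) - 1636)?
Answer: -940032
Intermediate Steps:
(-930 - 606)*((909 - 1*(-1339)) - 1636) = -1536*((909 + 1339) - 1636) = -1536*(2248 - 1636) = -1536*612 = -940032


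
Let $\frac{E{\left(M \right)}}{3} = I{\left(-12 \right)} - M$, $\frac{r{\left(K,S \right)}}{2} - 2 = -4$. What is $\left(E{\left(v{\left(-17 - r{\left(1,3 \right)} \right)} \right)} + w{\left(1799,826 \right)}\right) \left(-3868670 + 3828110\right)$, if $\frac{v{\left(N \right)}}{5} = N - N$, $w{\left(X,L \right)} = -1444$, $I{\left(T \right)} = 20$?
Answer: $56135040$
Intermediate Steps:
$r{\left(K,S \right)} = -4$ ($r{\left(K,S \right)} = 4 + 2 \left(-4\right) = 4 - 8 = -4$)
$v{\left(N \right)} = 0$ ($v{\left(N \right)} = 5 \left(N - N\right) = 5 \cdot 0 = 0$)
$E{\left(M \right)} = 60 - 3 M$ ($E{\left(M \right)} = 3 \left(20 - M\right) = 60 - 3 M$)
$\left(E{\left(v{\left(-17 - r{\left(1,3 \right)} \right)} \right)} + w{\left(1799,826 \right)}\right) \left(-3868670 + 3828110\right) = \left(\left(60 - 0\right) - 1444\right) \left(-3868670 + 3828110\right) = \left(\left(60 + 0\right) - 1444\right) \left(-40560\right) = \left(60 - 1444\right) \left(-40560\right) = \left(-1384\right) \left(-40560\right) = 56135040$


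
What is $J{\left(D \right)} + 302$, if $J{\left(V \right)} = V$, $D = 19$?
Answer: $321$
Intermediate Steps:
$J{\left(D \right)} + 302 = 19 + 302 = 321$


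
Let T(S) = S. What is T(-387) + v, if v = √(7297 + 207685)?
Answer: -387 + √214982 ≈ 76.661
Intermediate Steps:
v = √214982 ≈ 463.66
T(-387) + v = -387 + √214982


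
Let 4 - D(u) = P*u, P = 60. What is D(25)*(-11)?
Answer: 16456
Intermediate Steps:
D(u) = 4 - 60*u
D(25)*(-11) = (4 - 60*25)*(-11) = (4 - 1500)*(-11) = -1496*(-11) = 16456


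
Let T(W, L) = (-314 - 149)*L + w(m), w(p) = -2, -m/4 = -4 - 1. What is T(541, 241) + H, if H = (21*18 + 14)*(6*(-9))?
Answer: -132753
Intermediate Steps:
m = 20 (m = -4*(-4 - 1) = -4*(-5) = 20)
T(W, L) = -2 - 463*L (T(W, L) = (-314 - 149)*L - 2 = -463*L - 2 = -2 - 463*L)
H = -21168 (H = (378 + 14)*(-54) = 392*(-54) = -21168)
T(541, 241) + H = (-2 - 463*241) - 21168 = (-2 - 111583) - 21168 = -111585 - 21168 = -132753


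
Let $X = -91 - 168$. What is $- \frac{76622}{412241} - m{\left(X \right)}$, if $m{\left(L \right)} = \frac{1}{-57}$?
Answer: $- \frac{3955213}{23497737} \approx -0.16832$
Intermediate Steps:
$X = -259$ ($X = -91 - 168 = -259$)
$m{\left(L \right)} = - \frac{1}{57}$
$- \frac{76622}{412241} - m{\left(X \right)} = - \frac{76622}{412241} - - \frac{1}{57} = \left(-76622\right) \frac{1}{412241} + \frac{1}{57} = - \frac{76622}{412241} + \frac{1}{57} = - \frac{3955213}{23497737}$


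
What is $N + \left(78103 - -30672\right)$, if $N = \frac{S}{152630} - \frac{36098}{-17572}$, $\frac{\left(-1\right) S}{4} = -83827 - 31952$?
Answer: $\frac{72937439880273}{670503590} \approx 1.0878 \cdot 10^{5}$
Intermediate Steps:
$S = 463116$ ($S = - 4 \left(-83827 - 31952\right) = \left(-4\right) \left(-115779\right) = 463116$)
$N = \frac{3411878023}{670503590}$ ($N = \frac{463116}{152630} - \frac{36098}{-17572} = 463116 \cdot \frac{1}{152630} - - \frac{18049}{8786} = \frac{231558}{76315} + \frac{18049}{8786} = \frac{3411878023}{670503590} \approx 5.0885$)
$N + \left(78103 - -30672\right) = \frac{3411878023}{670503590} + \left(78103 - -30672\right) = \frac{3411878023}{670503590} + \left(78103 + 30672\right) = \frac{3411878023}{670503590} + 108775 = \frac{72937439880273}{670503590}$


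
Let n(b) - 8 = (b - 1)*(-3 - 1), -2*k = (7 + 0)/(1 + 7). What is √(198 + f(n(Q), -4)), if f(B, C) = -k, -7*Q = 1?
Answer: 5*√127/4 ≈ 14.087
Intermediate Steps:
Q = -⅐ (Q = -⅐*1 = -⅐ ≈ -0.14286)
k = -7/16 (k = -(7 + 0)/(2*(1 + 7)) = -7/(2*8) = -½*7/8 = -7/16 ≈ -0.43750)
n(b) = 12 - 4*b (n(b) = 8 + (b - 1)*(-3 - 1) = 8 + (-1 + b)*(-4) = 8 + (4 - 4*b) = 12 - 4*b)
f(B, C) = 7/16 (f(B, C) = -1*(-7/16) = 7/16)
√(198 + f(n(Q), -4)) = √(198 + 7/16) = √(3175/16) = 5*√127/4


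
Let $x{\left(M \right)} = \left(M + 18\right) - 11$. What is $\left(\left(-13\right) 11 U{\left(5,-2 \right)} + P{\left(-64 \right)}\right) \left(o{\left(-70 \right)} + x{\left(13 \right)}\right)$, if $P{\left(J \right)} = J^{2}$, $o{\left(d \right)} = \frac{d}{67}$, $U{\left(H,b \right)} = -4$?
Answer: $\frac{5928360}{67} \approx 88483.0$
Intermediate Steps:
$o{\left(d \right)} = \frac{d}{67}$ ($o{\left(d \right)} = d \frac{1}{67} = \frac{d}{67}$)
$x{\left(M \right)} = 7 + M$ ($x{\left(M \right)} = \left(18 + M\right) - 11 = 7 + M$)
$\left(\left(-13\right) 11 U{\left(5,-2 \right)} + P{\left(-64 \right)}\right) \left(o{\left(-70 \right)} + x{\left(13 \right)}\right) = \left(\left(-13\right) 11 \left(-4\right) + \left(-64\right)^{2}\right) \left(\frac{1}{67} \left(-70\right) + \left(7 + 13\right)\right) = \left(\left(-143\right) \left(-4\right) + 4096\right) \left(- \frac{70}{67} + 20\right) = \left(572 + 4096\right) \frac{1270}{67} = 4668 \cdot \frac{1270}{67} = \frac{5928360}{67}$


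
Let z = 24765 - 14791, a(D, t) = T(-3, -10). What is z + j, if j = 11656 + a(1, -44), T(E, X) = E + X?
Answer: 21617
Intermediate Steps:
a(D, t) = -13 (a(D, t) = -3 - 10 = -13)
z = 9974
j = 11643 (j = 11656 - 13 = 11643)
z + j = 9974 + 11643 = 21617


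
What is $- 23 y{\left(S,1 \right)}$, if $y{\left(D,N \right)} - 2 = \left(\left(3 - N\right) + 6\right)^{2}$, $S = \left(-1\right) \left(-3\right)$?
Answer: $-1518$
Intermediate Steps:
$S = 3$
$y{\left(D,N \right)} = 2 + \left(9 - N\right)^{2}$ ($y{\left(D,N \right)} = 2 + \left(\left(3 - N\right) + 6\right)^{2} = 2 + \left(9 - N\right)^{2}$)
$- 23 y{\left(S,1 \right)} = - 23 \left(2 + \left(-9 + 1\right)^{2}\right) = - 23 \left(2 + \left(-8\right)^{2}\right) = - 23 \left(2 + 64\right) = \left(-23\right) 66 = -1518$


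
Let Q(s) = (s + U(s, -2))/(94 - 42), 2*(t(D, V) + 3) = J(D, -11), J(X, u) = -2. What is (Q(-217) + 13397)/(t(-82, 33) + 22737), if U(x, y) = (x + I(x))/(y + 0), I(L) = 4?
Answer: 107159/181864 ≈ 0.58923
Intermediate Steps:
U(x, y) = (4 + x)/y (U(x, y) = (x + 4)/(y + 0) = (4 + x)/y)
t(D, V) = -4 (t(D, V) = -3 + (1/2)*(-2) = -3 - 1 = -4)
Q(s) = -1/26 + s/104 (Q(s) = (s + (4 + s)/(-2))/(94 - 42) = (s - (4 + s)/2)/52 = (s + (-2 - s/2))*(1/52) = (-2 + s/2)*(1/52) = -1/26 + s/104)
(Q(-217) + 13397)/(t(-82, 33) + 22737) = ((-1/26 + (1/104)*(-217)) + 13397)/(-4 + 22737) = ((-1/26 - 217/104) + 13397)/22733 = (-17/8 + 13397)*(1/22733) = (107159/8)*(1/22733) = 107159/181864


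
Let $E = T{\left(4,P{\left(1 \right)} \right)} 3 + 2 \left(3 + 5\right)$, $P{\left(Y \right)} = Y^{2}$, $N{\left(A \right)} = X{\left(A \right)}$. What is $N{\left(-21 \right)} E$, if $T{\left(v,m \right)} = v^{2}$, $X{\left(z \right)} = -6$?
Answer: $-384$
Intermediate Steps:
$N{\left(A \right)} = -6$
$E = 64$ ($E = 4^{2} \cdot 3 + 2 \left(3 + 5\right) = 16 \cdot 3 + 2 \cdot 8 = 48 + 16 = 64$)
$N{\left(-21 \right)} E = \left(-6\right) 64 = -384$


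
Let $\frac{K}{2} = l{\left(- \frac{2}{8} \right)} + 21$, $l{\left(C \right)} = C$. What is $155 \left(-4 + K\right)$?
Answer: $\frac{11625}{2} \approx 5812.5$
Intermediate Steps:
$K = \frac{83}{2}$ ($K = 2 \left(- \frac{2}{8} + 21\right) = 2 \left(\left(-2\right) \frac{1}{8} + 21\right) = 2 \left(- \frac{1}{4} + 21\right) = 2 \cdot \frac{83}{4} = \frac{83}{2} \approx 41.5$)
$155 \left(-4 + K\right) = 155 \left(-4 + \frac{83}{2}\right) = 155 \cdot \frac{75}{2} = \frac{11625}{2}$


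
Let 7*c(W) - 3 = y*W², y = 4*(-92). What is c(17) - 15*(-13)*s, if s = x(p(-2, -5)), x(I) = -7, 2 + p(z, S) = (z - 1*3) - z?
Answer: -115904/7 ≈ -16558.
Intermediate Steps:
p(z, S) = -5 (p(z, S) = -2 + ((z - 1*3) - z) = -2 + ((z - 3) - z) = -2 + ((-3 + z) - z) = -2 - 3 = -5)
s = -7
y = -368
c(W) = 3/7 - 368*W²/7 (c(W) = 3/7 + (-368*W²)/7 = 3/7 - 368*W²/7)
c(17) - 15*(-13)*s = (3/7 - 368/7*17²) - 15*(-13)*(-7) = (3/7 - 368/7*289) - (-195)*(-7) = (3/7 - 106352/7) - 1*1365 = -106349/7 - 1365 = -115904/7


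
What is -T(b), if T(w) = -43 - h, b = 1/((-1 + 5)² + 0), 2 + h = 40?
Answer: 81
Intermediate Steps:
h = 38 (h = -2 + 40 = 38)
b = 1/16 (b = 1/(4² + 0) = 1/(16 + 0) = 1/16 ≈ 0.062500)
T(w) = -81 (T(w) = -43 - 1*38 = -43 - 38 = -81)
-T(b) = -1*(-81) = 81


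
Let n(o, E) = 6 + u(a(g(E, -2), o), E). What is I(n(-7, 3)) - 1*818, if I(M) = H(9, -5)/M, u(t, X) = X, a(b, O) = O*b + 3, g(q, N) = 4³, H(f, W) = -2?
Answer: -7364/9 ≈ -818.22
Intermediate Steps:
g(q, N) = 64
a(b, O) = 3 + O*b
n(o, E) = 6 + E
I(M) = -2/M
I(n(-7, 3)) - 1*818 = -2/(6 + 3) - 1*818 = -2/9 - 818 = -7364/9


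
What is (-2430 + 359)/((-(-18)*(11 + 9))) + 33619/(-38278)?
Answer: -45688289/6890040 ≈ -6.6311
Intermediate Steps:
(-2430 + 359)/((-(-18)*(11 + 9))) + 33619/(-38278) = -2071/((-(-18)*20)) + 33619*(-1/38278) = -2071/((-3*(-120))) - 33619/38278 = -2071/360 - 33619/38278 = -45688289/6890040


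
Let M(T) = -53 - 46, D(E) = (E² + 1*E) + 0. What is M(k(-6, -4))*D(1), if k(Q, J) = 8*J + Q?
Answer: -198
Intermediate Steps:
D(E) = E + E² (D(E) = (E² + E) + 0 = (E + E²) + 0 = E + E²)
k(Q, J) = Q + 8*J
M(T) = -99
M(k(-6, -4))*D(1) = -99*(1 + 1) = -99*2 = -198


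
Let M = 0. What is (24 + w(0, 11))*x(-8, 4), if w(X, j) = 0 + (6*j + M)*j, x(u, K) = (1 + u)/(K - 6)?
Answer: 2625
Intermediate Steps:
x(u, K) = (1 + u)/(-6 + K)
w(X, j) = 6*j² (w(X, j) = 0 + (6*j + 0)*j = 0 + (6*j)*j = 0 + 6*j² = 6*j²)
(24 + w(0, 11))*x(-8, 4) = (24 + 6*11²)*((1 - 8)/(-6 + 4)) = (24 + 6*121)*(-7/(-2)) = (24 + 726)*(-½*(-7)) = 750*(7/2) = 2625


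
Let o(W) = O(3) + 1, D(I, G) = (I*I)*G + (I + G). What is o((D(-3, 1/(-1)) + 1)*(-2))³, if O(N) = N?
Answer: 64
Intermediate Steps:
D(I, G) = G + I + G*I² (D(I, G) = I²*G + (G + I) = G*I² + (G + I) = G + I + G*I²)
o(W) = 4 (o(W) = 3 + 1 = 4)
o((D(-3, 1/(-1)) + 1)*(-2))³ = 4³ = 64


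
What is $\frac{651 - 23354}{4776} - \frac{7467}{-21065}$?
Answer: $- \frac{442576303}{100606440} \approx -4.3991$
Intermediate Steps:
$\frac{651 - 23354}{4776} - \frac{7467}{-21065} = \left(-22703\right) \frac{1}{4776} - - \frac{7467}{21065} = - \frac{22703}{4776} + \frac{7467}{21065} = - \frac{442576303}{100606440}$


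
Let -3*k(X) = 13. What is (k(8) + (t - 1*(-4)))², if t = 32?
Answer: 9025/9 ≈ 1002.8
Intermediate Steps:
k(X) = -13/3 (k(X) = -⅓*13 = -13/3)
(k(8) + (t - 1*(-4)))² = (-13/3 + (32 - 1*(-4)))² = (-13/3 + (32 + 4))² = (-13/3 + 36)² = (95/3)² = 9025/9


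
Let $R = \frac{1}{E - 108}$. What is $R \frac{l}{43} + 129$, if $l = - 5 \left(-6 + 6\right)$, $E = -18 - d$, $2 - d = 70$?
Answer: $129$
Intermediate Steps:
$d = -68$ ($d = 2 - 70 = -68$)
$E = 50$ ($E = -18 - -68 = -18 + 68 = 50$)
$l = 0$ ($l = \left(-5\right) 0 = 0$)
$R = - \frac{1}{58}$ ($R = \frac{1}{50 - 108} = \frac{1}{-58} = - \frac{1}{58} \approx -0.017241$)
$R \frac{l}{43} + 129 = - \frac{0 \cdot \frac{1}{43}}{58} + 129 = \left(- \frac{1}{58}\right) 0 + 129 = 0 + 129 = 129$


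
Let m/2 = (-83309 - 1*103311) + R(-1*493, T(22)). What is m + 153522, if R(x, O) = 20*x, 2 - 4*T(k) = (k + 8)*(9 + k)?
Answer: -239438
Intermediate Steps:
T(k) = ½ - (8 + k)*(9 + k)/4 (T(k) = ½ - (k + 8)*(9 + k)/4 = ½ - (8 + k)*(9 + k)/4)
m = -392960 (m = 2*((-83309 - 1*103311) + 20*(-1*493)) = 2*((-83309 - 103311) + 20*(-493)) = 2*(-186620 - 9860) = 2*(-196480) = -392960)
m + 153522 = -392960 + 153522 = -239438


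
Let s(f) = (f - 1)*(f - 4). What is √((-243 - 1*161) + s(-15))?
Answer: 10*I ≈ 10.0*I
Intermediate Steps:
s(f) = (-1 + f)*(-4 + f)
√((-243 - 1*161) + s(-15)) = √((-243 - 1*161) + (4 + (-15)² - 5*(-15))) = √((-243 - 161) + (4 + 225 + 75)) = √(-404 + 304) = √(-100) = 10*I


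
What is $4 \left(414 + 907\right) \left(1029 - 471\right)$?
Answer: $2948472$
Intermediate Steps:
$4 \left(414 + 907\right) \left(1029 - 471\right) = 4 \cdot 1321 \cdot 558 = 4 \cdot 737118 = 2948472$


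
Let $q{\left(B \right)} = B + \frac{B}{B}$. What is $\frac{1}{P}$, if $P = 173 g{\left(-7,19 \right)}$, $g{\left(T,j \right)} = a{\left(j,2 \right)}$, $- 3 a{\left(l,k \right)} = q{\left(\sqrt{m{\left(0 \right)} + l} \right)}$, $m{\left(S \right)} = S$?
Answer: $\frac{1}{1038} - \frac{\sqrt{19}}{1038} \approx -0.0032359$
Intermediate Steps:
$q{\left(B \right)} = 1 + B$ ($q{\left(B \right)} = B + 1 = 1 + B$)
$a{\left(l,k \right)} = - \frac{1}{3} - \frac{\sqrt{l}}{3}$ ($a{\left(l,k \right)} = - \frac{1 + \sqrt{0 + l}}{3} = - \frac{1 + \sqrt{l}}{3} = - \frac{1}{3} - \frac{\sqrt{l}}{3}$)
$g{\left(T,j \right)} = - \frac{1}{3} - \frac{\sqrt{j}}{3}$
$P = - \frac{173}{3} - \frac{173 \sqrt{19}}{3}$ ($P = 173 \left(- \frac{1}{3} - \frac{\sqrt{19}}{3}\right) = - \frac{173}{3} - \frac{173 \sqrt{19}}{3} \approx -309.03$)
$\frac{1}{P} = \frac{1}{- \frac{173}{3} - \frac{173 \sqrt{19}}{3}}$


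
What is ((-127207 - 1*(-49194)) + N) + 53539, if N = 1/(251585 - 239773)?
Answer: -289086887/11812 ≈ -24474.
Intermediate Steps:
N = 1/11812 ≈ 8.4660e-5
((-127207 - 1*(-49194)) + N) + 53539 = ((-127207 - 1*(-49194)) + 1/11812) + 53539 = ((-127207 + 49194) + 1/11812) + 53539 = (-78013 + 1/11812) + 53539 = -921489555/11812 + 53539 = -289086887/11812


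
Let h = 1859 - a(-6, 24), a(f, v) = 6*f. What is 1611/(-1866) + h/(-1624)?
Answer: -1025389/505064 ≈ -2.0302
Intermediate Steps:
h = 1895 (h = 1859 - 6*(-6) = 1859 - 1*(-36) = 1859 + 36 = 1895)
1611/(-1866) + h/(-1624) = 1611/(-1866) + 1895/(-1624) = 1611*(-1/1866) + 1895*(-1/1624) = -537/622 - 1895/1624 = -1025389/505064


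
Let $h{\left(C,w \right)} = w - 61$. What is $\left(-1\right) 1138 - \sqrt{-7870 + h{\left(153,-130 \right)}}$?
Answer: $-1138 - i \sqrt{8061} \approx -1138.0 - 89.783 i$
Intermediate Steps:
$h{\left(C,w \right)} = -61 + w$
$\left(-1\right) 1138 - \sqrt{-7870 + h{\left(153,-130 \right)}} = \left(-1\right) 1138 - \sqrt{-7870 - 191} = -1138 - \sqrt{-7870 - 191} = -1138 - \sqrt{-8061} = -1138 - i \sqrt{8061}$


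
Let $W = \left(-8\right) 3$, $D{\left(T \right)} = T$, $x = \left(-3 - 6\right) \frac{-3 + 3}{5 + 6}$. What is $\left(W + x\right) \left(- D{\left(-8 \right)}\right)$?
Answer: $-192$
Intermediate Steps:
$x = 0$ ($x = - 9 \cdot \frac{0}{11} = - 9 \cdot 0 \cdot \frac{1}{11} = \left(-9\right) 0 = 0$)
$W = -24$
$\left(W + x\right) \left(- D{\left(-8 \right)}\right) = \left(-24 + 0\right) \left(\left(-1\right) \left(-8\right)\right) = \left(-24\right) 8 = -192$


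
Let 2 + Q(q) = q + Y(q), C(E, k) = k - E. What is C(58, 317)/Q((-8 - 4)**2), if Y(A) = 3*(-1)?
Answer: 259/139 ≈ 1.8633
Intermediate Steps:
Y(A) = -3
Q(q) = -5 + q (Q(q) = -2 + (q - 3) = -2 + (-3 + q) = -5 + q)
C(58, 317)/Q((-8 - 4)**2) = (317 - 1*58)/(-5 + (-8 - 4)**2) = (317 - 58)/(-5 + (-12)**2) = 259/(-5 + 144) = 259/139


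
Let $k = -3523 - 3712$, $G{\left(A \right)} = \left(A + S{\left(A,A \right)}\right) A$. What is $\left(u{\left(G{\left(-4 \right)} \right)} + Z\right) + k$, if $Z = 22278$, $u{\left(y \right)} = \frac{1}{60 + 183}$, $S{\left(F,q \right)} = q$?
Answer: $\frac{3655450}{243} \approx 15043.0$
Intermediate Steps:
$G{\left(A \right)} = 2 A^{2}$ ($G{\left(A \right)} = \left(A + A\right) A = 2 A A = 2 A^{2}$)
$k = -7235$ ($k = -3523 - 3712 = -7235$)
$u{\left(y \right)} = \frac{1}{243}$
$\left(u{\left(G{\left(-4 \right)} \right)} + Z\right) + k = \left(\frac{1}{243} + 22278\right) - 7235 = \frac{5413555}{243} - 7235 = \frac{3655450}{243}$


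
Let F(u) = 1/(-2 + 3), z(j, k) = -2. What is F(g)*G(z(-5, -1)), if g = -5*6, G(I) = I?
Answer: -2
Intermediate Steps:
g = -30
F(u) = 1 (F(u) = 1/1 = 1)
F(g)*G(z(-5, -1)) = 1*(-2) = -2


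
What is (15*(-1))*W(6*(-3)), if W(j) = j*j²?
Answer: 87480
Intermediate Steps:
W(j) = j³
(15*(-1))*W(6*(-3)) = (15*(-1))*(6*(-3))³ = -15*(-18)³ = -15*(-5832) = 87480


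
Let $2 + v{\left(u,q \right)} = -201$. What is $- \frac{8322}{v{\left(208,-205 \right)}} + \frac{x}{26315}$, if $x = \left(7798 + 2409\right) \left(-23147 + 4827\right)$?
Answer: $- \frac{7548086258}{1068389} \approx -7064.9$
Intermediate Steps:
$v{\left(u,q \right)} = -203$ ($v{\left(u,q \right)} = -2 - 201 = -203$)
$x = -186992240$ ($x = 10207 \left(-18320\right) = -186992240$)
$- \frac{8322}{v{\left(208,-205 \right)}} + \frac{x}{26315} = - \frac{8322}{-203} - \frac{186992240}{26315} = \left(-8322\right) \left(- \frac{1}{203}\right) - \frac{37398448}{5263} = \frac{8322}{203} - \frac{37398448}{5263} = - \frac{7548086258}{1068389}$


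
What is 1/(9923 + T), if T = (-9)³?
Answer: 1/9194 ≈ 0.00010877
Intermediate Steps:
T = -729
1/(9923 + T) = 1/(9923 - 729) = 1/9194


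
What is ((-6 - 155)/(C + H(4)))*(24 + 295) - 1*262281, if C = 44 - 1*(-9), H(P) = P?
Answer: -15001376/57 ≈ -2.6318e+5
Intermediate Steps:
C = 53 (C = 44 + 9 = 53)
((-6 - 155)/(C + H(4)))*(24 + 295) - 1*262281 = ((-6 - 155)/(53 + 4))*(24 + 295) - 1*262281 = -161/57*319 - 262281 = -51359/57 - 262281 = -15001376/57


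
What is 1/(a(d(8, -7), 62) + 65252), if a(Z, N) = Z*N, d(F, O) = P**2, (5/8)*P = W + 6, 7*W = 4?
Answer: 1225/88329988 ≈ 1.3868e-5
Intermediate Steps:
W = 4/7 (W = (1/7)*4 = 4/7 ≈ 0.57143)
P = 368/35 (P = 8*(4/7 + 6)/5 = (8/5)*(46/7) = 368/35 ≈ 10.514)
d(F, O) = 135424/1225 (d(F, O) = (368/35)**2 = 135424/1225)
a(Z, N) = N*Z
1/(a(d(8, -7), 62) + 65252) = 1/(62*(135424/1225) + 65252) = 1/(8396288/1225 + 65252) = 1/(88329988/1225) = 1225/88329988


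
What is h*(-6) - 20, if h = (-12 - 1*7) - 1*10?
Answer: 154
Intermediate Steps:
h = -29 (h = (-12 - 7) - 10 = -19 - 10 = -29)
h*(-6) - 20 = -29*(-6) - 20 = 174 - 20 = 154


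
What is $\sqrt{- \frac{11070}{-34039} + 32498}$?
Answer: $\frac{2 \sqrt{9413574734297}}{34039} \approx 180.27$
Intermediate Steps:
$\sqrt{- \frac{11070}{-34039} + 32498} = \sqrt{\left(-11070\right) \left(- \frac{1}{34039}\right) + 32498} = \sqrt{\frac{11070}{34039} + 32498} = \sqrt{\frac{1106210492}{34039}} = \frac{2 \sqrt{9413574734297}}{34039}$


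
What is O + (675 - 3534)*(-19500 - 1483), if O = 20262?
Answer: 60010659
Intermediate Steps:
O + (675 - 3534)*(-19500 - 1483) = 20262 + (675 - 3534)*(-19500 - 1483) = 20262 - 2859*(-20983) = 20262 + 59990397 = 60010659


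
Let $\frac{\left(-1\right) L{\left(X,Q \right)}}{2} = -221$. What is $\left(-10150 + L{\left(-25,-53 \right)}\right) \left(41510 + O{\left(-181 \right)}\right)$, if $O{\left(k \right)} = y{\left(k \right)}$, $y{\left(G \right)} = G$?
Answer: $-401221932$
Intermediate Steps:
$L{\left(X,Q \right)} = 442$ ($L{\left(X,Q \right)} = \left(-2\right) \left(-221\right) = 442$)
$O{\left(k \right)} = k$
$\left(-10150 + L{\left(-25,-53 \right)}\right) \left(41510 + O{\left(-181 \right)}\right) = \left(-10150 + 442\right) \left(41510 - 181\right) = \left(-9708\right) 41329 = -401221932$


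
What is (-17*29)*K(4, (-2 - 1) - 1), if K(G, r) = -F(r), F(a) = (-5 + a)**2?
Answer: 39933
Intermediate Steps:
K(G, r) = -(-5 + r)**2
(-17*29)*K(4, (-2 - 1) - 1) = (-17*29)*(-(-5 + ((-2 - 1) - 1))**2) = -(-493)*(-5 + (-3 - 1))**2 = -(-493)*(-5 - 4)**2 = -(-493)*(-9)**2 = -(-493)*81 = -493*(-81) = 39933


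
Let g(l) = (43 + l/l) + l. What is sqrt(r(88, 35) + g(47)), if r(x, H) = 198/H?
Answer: sqrt(118405)/35 ≈ 9.8314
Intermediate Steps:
g(l) = 44 + l (g(l) = (43 + 1) + l = 44 + l)
sqrt(r(88, 35) + g(47)) = sqrt(198/35 + (44 + 47)) = sqrt(198*(1/35) + 91) = sqrt(198/35 + 91) = sqrt(3383/35) = sqrt(118405)/35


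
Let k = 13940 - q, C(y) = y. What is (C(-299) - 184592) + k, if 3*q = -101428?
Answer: -411425/3 ≈ -1.3714e+5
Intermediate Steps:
q = -101428/3 (q = (⅓)*(-101428) = -101428/3 ≈ -33809.)
k = 143248/3 (k = 13940 - 1*(-101428/3) = 13940 + 101428/3 = 143248/3 ≈ 47749.)
(C(-299) - 184592) + k = (-299 - 184592) + 143248/3 = -184891 + 143248/3 = -411425/3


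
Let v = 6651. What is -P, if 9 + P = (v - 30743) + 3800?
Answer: 20301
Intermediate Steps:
P = -20301 (P = -9 + ((6651 - 30743) + 3800) = -9 + (-24092 + 3800) = -9 - 20292 = -20301)
-P = -1*(-20301) = 20301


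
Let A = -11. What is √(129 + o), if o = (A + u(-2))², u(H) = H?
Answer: √298 ≈ 17.263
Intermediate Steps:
o = 169 (o = (-11 - 2)² = (-13)² = 169)
√(129 + o) = √(129 + 169) = √298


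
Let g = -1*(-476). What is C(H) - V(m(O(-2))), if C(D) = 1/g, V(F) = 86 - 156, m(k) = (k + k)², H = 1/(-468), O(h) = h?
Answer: 33321/476 ≈ 70.002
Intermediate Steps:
H = -1/468 ≈ -0.0021368
m(k) = 4*k² (m(k) = (2*k)² = 4*k²)
g = 476
V(F) = -70
C(D) = 1/476
C(H) - V(m(O(-2))) = 1/476 - 1*(-70) = 1/476 + 70 = 33321/476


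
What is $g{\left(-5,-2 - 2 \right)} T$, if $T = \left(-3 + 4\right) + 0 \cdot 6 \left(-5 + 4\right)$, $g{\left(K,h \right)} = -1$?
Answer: $-1$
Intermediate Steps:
$T = 1$ ($T = 1 + 0 \cdot 6 \left(-1\right) = 1 + 0 \left(-6\right) = 1 + 0 = 1$)
$g{\left(-5,-2 - 2 \right)} T = \left(-1\right) 1 = -1$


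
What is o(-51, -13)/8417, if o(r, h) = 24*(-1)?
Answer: -24/8417 ≈ -0.0028514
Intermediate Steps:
o(r, h) = -24
o(-51, -13)/8417 = -24/8417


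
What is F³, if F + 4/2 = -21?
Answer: -12167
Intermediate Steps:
F = -23 (F = -2 - 21 = -23)
F³ = (-23)³ = -12167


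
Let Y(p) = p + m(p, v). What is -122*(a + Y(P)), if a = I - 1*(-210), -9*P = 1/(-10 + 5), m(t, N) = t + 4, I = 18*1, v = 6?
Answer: -1273924/45 ≈ -28309.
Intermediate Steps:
I = 18
m(t, N) = 4 + t
P = 1/45 (P = -1/(9*(-10 + 5)) = -⅑/(-5) = -⅑*(-⅕) = 1/45 ≈ 0.022222)
Y(p) = 4 + 2*p (Y(p) = p + (4 + p) = 4 + 2*p)
a = 228 (a = 18 - 1*(-210) = 18 + 210 = 228)
-122*(a + Y(P)) = -122*(228 + (4 + 2*(1/45))) = -122*(228 + (4 + 2/45)) = -122*(228 + 182/45) = -122*10442/45 = -1273924/45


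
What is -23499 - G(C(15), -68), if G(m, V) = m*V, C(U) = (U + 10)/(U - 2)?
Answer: -303787/13 ≈ -23368.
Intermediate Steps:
C(U) = (10 + U)/(-2 + U)
G(m, V) = V*m
-23499 - G(C(15), -68) = -23499 - (-68)*(10 + 15)/(-2 + 15) = -23499 - (-68)*25/13 = -23499 - 1*(-1700/13) = -23499 + 1700/13 = -303787/13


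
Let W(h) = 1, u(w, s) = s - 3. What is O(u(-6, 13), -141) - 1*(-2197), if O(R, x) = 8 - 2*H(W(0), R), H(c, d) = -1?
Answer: 2207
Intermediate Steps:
u(w, s) = -3 + s
O(R, x) = 10 (O(R, x) = 8 - 2*(-1) = 8 + 2 = 10)
O(u(-6, 13), -141) - 1*(-2197) = 10 - 1*(-2197) = 10 + 2197 = 2207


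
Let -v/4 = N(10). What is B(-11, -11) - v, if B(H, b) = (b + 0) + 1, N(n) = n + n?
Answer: 70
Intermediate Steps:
N(n) = 2*n
B(H, b) = 1 + b (B(H, b) = b + 1 = 1 + b)
v = -80 (v = -8*10 = -4*20 = -80)
B(-11, -11) - v = (1 - 11) - 1*(-80) = -10 + 80 = 70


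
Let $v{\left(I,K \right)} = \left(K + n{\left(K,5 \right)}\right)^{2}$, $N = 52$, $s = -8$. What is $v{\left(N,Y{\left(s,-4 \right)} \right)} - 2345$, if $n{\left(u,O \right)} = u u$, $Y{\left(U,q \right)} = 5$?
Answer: $-1445$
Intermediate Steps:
$n{\left(u,O \right)} = u^{2}$
$v{\left(I,K \right)} = \left(K + K^{2}\right)^{2}$
$v{\left(N,Y{\left(s,-4 \right)} \right)} - 2345 = 5^{2} \left(1 + 5\right)^{2} - 2345 = 25 \cdot 6^{2} - 2345 = 25 \cdot 36 - 2345 = 900 - 2345 = -1445$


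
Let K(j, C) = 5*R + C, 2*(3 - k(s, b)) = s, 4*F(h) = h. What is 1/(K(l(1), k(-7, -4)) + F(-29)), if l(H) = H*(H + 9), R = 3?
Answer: 4/57 ≈ 0.070175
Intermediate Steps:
F(h) = h/4
k(s, b) = 3 - s/2
l(H) = H*(9 + H)
K(j, C) = 15 + C (K(j, C) = 5*3 + C = 15 + C)
1/(K(l(1), k(-7, -4)) + F(-29)) = 1/((15 + (3 - ½*(-7))) + (¼)*(-29)) = 1/((15 + (3 + 7/2)) - 29/4) = 1/((15 + 13/2) - 29/4) = 1/(43/2 - 29/4) = 1/(57/4) = 4/57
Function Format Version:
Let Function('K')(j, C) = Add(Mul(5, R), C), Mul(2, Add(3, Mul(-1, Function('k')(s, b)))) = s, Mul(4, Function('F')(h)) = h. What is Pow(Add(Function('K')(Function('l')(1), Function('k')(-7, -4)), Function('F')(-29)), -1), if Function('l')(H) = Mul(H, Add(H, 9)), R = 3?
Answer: Rational(4, 57) ≈ 0.070175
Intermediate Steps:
Function('F')(h) = Mul(Rational(1, 4), h)
Function('k')(s, b) = Add(3, Mul(Rational(-1, 2), s))
Function('l')(H) = Mul(H, Add(9, H))
Function('K')(j, C) = Add(15, C) (Function('K')(j, C) = Add(Mul(5, 3), C) = Add(15, C))
Pow(Add(Function('K')(Function('l')(1), Function('k')(-7, -4)), Function('F')(-29)), -1) = Pow(Add(Add(15, Add(3, Mul(Rational(-1, 2), -7))), Mul(Rational(1, 4), -29)), -1) = Pow(Add(Add(15, Add(3, Rational(7, 2))), Rational(-29, 4)), -1) = Pow(Add(Add(15, Rational(13, 2)), Rational(-29, 4)), -1) = Pow(Add(Rational(43, 2), Rational(-29, 4)), -1) = Pow(Rational(57, 4), -1) = Rational(4, 57)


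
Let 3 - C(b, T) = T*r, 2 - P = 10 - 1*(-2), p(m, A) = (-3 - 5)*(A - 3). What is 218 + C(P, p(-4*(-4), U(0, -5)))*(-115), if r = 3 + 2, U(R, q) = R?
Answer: 13673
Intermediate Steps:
p(m, A) = 24 - 8*A (p(m, A) = -8*(-3 + A) = 24 - 8*A)
r = 5
P = -10 (P = 2 - (10 - 1*(-2)) = 2 - (10 + 2) = 2 - 1*12 = 2 - 12 = -10)
C(b, T) = 3 - 5*T (C(b, T) = 3 - T*5 = 3 - 5*T)
218 + C(P, p(-4*(-4), U(0, -5)))*(-115) = 218 + (3 - 5*(24 - 8*0))*(-115) = 218 + (3 - 5*(24 + 0))*(-115) = 218 + (3 - 5*24)*(-115) = 218 + (3 - 120)*(-115) = 218 - 117*(-115) = 218 + 13455 = 13673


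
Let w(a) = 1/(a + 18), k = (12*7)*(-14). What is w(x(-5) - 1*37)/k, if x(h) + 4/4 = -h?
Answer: 1/17640 ≈ 5.6689e-5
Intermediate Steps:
x(h) = -1 - h
k = -1176 (k = 84*(-14) = -1176)
w(a) = 1/(18 + a)
w(x(-5) - 1*37)/k = 1/((18 + ((-1 - 1*(-5)) - 1*37))*(-1176)) = -1/1176/(18 + ((-1 + 5) - 37)) = -1/1176/(18 + (4 - 37)) = -1/1176/(18 - 33) = -1/1176/(-15) = -1/15*(-1/1176) = 1/17640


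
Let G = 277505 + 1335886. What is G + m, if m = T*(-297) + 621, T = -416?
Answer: 1737564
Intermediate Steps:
G = 1613391
m = 124173 (m = -416*(-297) + 621 = 123552 + 621 = 124173)
G + m = 1613391 + 124173 = 1737564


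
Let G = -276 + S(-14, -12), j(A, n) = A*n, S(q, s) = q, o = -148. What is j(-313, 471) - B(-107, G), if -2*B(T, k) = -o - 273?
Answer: -294971/2 ≈ -1.4749e+5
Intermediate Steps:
G = -290 (G = -276 - 14 = -290)
B(T, k) = 125/2 (B(T, k) = -(-1*(-148) - 273)/2 = -(148 - 273)/2 = -½*(-125) = 125/2)
j(-313, 471) - B(-107, G) = -313*471 - 1*125/2 = -147423 - 125/2 = -294971/2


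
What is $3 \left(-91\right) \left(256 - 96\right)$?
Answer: $-43680$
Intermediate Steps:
$3 \left(-91\right) \left(256 - 96\right) = \left(-273\right) 160 = -43680$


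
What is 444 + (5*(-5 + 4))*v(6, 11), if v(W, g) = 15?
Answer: 369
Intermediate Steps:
444 + (5*(-5 + 4))*v(6, 11) = 444 + (5*(-5 + 4))*15 = 444 + (5*(-1))*15 = 444 - 5*15 = 444 - 75 = 369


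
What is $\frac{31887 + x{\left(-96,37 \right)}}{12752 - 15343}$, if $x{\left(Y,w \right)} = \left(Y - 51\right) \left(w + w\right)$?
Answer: $- \frac{21009}{2591} \approx -8.1085$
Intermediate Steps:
$x{\left(Y,w \right)} = 2 w \left(-51 + Y\right)$ ($x{\left(Y,w \right)} = \left(-51 + Y\right) 2 w = 2 w \left(-51 + Y\right)$)
$\frac{31887 + x{\left(-96,37 \right)}}{12752 - 15343} = \frac{31887 + 2 \cdot 37 \left(-51 - 96\right)}{12752 - 15343} = \frac{31887 + 2 \cdot 37 \left(-147\right)}{-2591} = \left(31887 - 10878\right) \left(- \frac{1}{2591}\right) = 21009 \left(- \frac{1}{2591}\right) = - \frac{21009}{2591}$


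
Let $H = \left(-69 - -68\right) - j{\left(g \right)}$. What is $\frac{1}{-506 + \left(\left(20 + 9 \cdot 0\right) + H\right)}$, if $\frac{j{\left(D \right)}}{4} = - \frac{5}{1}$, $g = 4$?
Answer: $- \frac{1}{467} \approx -0.0021413$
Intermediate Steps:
$j{\left(D \right)} = -20$ ($j{\left(D \right)} = 4 \left(- \frac{5}{1}\right) = 4 \left(\left(-5\right) 1\right) = 4 \left(-5\right) = -20$)
$H = 19$ ($H = \left(-69 - -68\right) - -20 = \left(-69 + 68\right) + 20 = -1 + 20 = 19$)
$\frac{1}{-506 + \left(\left(20 + 9 \cdot 0\right) + H\right)} = \frac{1}{-506 + \left(\left(20 + 9 \cdot 0\right) + 19\right)} = \frac{1}{-506 + \left(\left(20 + 0\right) + 19\right)} = \frac{1}{-506 + \left(20 + 19\right)} = \frac{1}{-506 + 39} = \frac{1}{-467} = - \frac{1}{467}$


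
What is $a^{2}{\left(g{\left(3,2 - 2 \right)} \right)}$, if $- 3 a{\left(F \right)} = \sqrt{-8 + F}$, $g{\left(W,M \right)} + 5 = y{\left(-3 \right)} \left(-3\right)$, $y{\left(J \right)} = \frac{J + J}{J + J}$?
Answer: $- \frac{16}{9} \approx -1.7778$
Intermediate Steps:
$y{\left(J \right)} = 1$ ($y{\left(J \right)} = \frac{2 J}{2 J} = 2 J \frac{1}{2 J} = 1$)
$g{\left(W,M \right)} = -8$ ($g{\left(W,M \right)} = -5 + 1 \left(-3\right) = -5 - 3 = -8$)
$a{\left(F \right)} = - \frac{\sqrt{-8 + F}}{3}$
$a^{2}{\left(g{\left(3,2 - 2 \right)} \right)} = \left(- \frac{\sqrt{-8 - 8}}{3}\right)^{2} = \left(- \frac{\sqrt{-16}}{3}\right)^{2} = \left(- \frac{4 i}{3}\right)^{2} = - \frac{16}{9}$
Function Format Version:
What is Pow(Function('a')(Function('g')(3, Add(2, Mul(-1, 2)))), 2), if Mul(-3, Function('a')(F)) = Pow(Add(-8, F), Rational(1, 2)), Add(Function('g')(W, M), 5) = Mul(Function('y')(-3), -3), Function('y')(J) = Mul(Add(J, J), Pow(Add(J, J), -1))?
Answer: Rational(-16, 9) ≈ -1.7778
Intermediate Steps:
Function('y')(J) = 1 (Function('y')(J) = Mul(Mul(2, J), Pow(Mul(2, J), -1)) = Mul(Mul(2, J), Mul(Rational(1, 2), Pow(J, -1))) = 1)
Function('g')(W, M) = -8 (Function('g')(W, M) = Add(-5, Mul(1, -3)) = Add(-5, -3) = -8)
Function('a')(F) = Mul(Rational(-1, 3), Pow(Add(-8, F), Rational(1, 2)))
Pow(Function('a')(Function('g')(3, Add(2, Mul(-1, 2)))), 2) = Pow(Mul(Rational(-1, 3), Pow(Add(-8, -8), Rational(1, 2))), 2) = Pow(Mul(Rational(-1, 3), Pow(-16, Rational(1, 2))), 2) = Pow(Mul(Rational(-1, 3), Mul(4, I)), 2) = Pow(Mul(Rational(-4, 3), I), 2) = Rational(-16, 9)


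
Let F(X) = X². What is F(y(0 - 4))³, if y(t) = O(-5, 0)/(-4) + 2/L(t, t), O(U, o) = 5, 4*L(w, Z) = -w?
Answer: 729/4096 ≈ 0.17798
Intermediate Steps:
L(w, Z) = -w/4 (L(w, Z) = (-w)/4 = -w/4)
y(t) = -5/4 - 8/t (y(t) = 5/(-4) + 2/((-t/4)) = 5*(-¼) + 2*(-4/t) = -5/4 - 8/t)
F(y(0 - 4))³ = ((-5/4 - 8/(0 - 4))²)³ = ((-5/4 - 8/(-4))²)³ = ((-5/4 - 8*(-¼))²)³ = ((-5/4 + 2)²)³ = ((¾)²)³ = (9/16)³ = 729/4096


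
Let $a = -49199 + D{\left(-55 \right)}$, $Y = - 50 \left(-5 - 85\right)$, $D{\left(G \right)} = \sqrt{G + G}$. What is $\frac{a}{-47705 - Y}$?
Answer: $\frac{49199}{52205} - \frac{i \sqrt{110}}{52205} \approx 0.94242 - 0.0002009 i$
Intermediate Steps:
$D{\left(G \right)} = \sqrt{2} \sqrt{G}$ ($D{\left(G \right)} = \sqrt{2 G} = \sqrt{2} \sqrt{G}$)
$Y = 4500$ ($Y = \left(-50\right) \left(-90\right) = 4500$)
$a = -49199 + i \sqrt{110}$ ($a = -49199 + \sqrt{2} \sqrt{-55} = -49199 + \sqrt{2} i \sqrt{55} = -49199 + i \sqrt{110} \approx -49199.0 + 10.488 i$)
$\frac{a}{-47705 - Y} = \frac{-49199 + i \sqrt{110}}{-47705 - 4500} = \frac{-49199 + i \sqrt{110}}{-52205} = \left(-49199 + i \sqrt{110}\right) \left(- \frac{1}{52205}\right) = \frac{49199}{52205} - \frac{i \sqrt{110}}{52205}$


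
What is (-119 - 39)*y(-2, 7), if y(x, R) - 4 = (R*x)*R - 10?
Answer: 16432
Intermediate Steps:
y(x, R) = -6 + x*R² (y(x, R) = 4 + ((R*x)*R - 10) = 4 + (x*R² - 10) = 4 + (-10 + x*R²) = -6 + x*R²)
(-119 - 39)*y(-2, 7) = (-119 - 39)*(-6 - 2*7²) = -158*(-6 - 2*49) = -158*(-6 - 98) = -158*(-104) = 16432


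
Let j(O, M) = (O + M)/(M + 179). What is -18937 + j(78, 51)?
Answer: -4355381/230 ≈ -18936.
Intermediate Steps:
j(O, M) = (M + O)/(179 + M)
-18937 + j(78, 51) = -18937 + (51 + 78)/(179 + 51) = -18937 + 129/230 = -4355381/230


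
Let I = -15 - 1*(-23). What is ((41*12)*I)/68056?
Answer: 492/8507 ≈ 0.057835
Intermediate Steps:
I = 8 (I = -15 + 23 = 8)
((41*12)*I)/68056 = ((41*12)*8)/68056 = (492*8)*(1/68056) = 3936*(1/68056) = 492/8507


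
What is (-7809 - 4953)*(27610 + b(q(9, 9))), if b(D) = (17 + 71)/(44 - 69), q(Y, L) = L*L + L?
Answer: -8807847444/25 ≈ -3.5231e+8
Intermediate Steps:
q(Y, L) = L + L² (q(Y, L) = L² + L = L + L²)
b(D) = -88/25 (b(D) = 88/(-25) = 88*(-1/25) = -88/25)
(-7809 - 4953)*(27610 + b(q(9, 9))) = (-7809 - 4953)*(27610 - 88/25) = -12762*690162/25 = -8807847444/25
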